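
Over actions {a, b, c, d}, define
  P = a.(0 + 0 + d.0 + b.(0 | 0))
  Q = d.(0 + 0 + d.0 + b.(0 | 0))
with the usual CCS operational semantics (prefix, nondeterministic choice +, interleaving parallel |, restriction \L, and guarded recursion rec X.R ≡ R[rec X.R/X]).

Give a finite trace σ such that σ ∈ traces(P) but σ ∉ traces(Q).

a

Reachable graph of P (4 states):
  u0 = a.(0 + 0 + d.0 + b.(0 | 0)) → ··a··> u1
  u1 = 0 + 0 + d.0 + b.(0 | 0) → ··b··> u2, ··d··> u3
  u2 = 0 | 0 → stopped
  u3 = 0 → stopped
Reachable graph of Q (4 states):
  v0 = d.(0 + 0 + d.0 + b.(0 | 0)) → ··d··> v1
  v1 = 0 + 0 + d.0 + b.(0 | 0) → ··b··> v2, ··d··> v3
  v2 = 0 | 0 → stopped
  v3 = 0 → stopped
Trace ⟨a⟩ through P, begin at {u0}:
  step 1 (a): {u1}
  ✓ P
Trace ⟨a⟩ through Q, begin at {v0}:
  step 1 (a): no successor for Q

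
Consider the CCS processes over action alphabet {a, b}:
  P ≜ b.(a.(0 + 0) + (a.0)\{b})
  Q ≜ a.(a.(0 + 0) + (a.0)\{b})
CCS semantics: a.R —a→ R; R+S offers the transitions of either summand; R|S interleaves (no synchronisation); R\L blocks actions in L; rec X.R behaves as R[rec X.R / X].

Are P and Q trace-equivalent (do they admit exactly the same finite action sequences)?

NO — witness ⟨b⟩

P's transition system — 4 states:
  p0 = b.(a.(0 + 0) + (a.0)\{b}) :: =b=> p1
  p1 = a.(0 + 0) + (a.0)\{b} :: =a=> p2, =a=> p3
  p2 = 0 + 0 :: (no moves)
  p3 = 0\{b} :: (no moves)
Q's transition system — 4 states:
  q0 = a.(a.(0 + 0) + (a.0)\{b}) :: =a=> q1
  q1 = a.(0 + 0) + (a.0)\{b} :: =a=> q2, =a=> q3
  q2 = 0 + 0 :: (no moves)
  q3 = 0\{b} :: (no moves)
Run σ = ⟨b⟩ on P: start {p0}
  after b @ step 1: {p1}
  ✓ P
Run σ = ⟨b⟩ on Q: start {q0}
  after b @ step 1: no successor for Q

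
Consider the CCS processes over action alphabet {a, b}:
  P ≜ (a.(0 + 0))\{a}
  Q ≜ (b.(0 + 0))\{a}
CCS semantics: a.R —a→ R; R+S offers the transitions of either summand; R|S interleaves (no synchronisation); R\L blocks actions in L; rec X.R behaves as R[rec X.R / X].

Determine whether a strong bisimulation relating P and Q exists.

NO

Reachable graph of P (1 states):
  s0 = (a.(0 + 0))\{a} has moves deadlocked
Reachable graph of Q (2 states):
  t0 = (b.(0 + 0))\{a} has moves —b→ t1
  t1 = (0 + 0)\{a} has moves deadlocked
Coarsest stable partition (strong bisimilarity classes):
  B0 = {s0, t1}
  B1 = {t0}
s0 ∈ B0, t0 ∈ B1 → different blocks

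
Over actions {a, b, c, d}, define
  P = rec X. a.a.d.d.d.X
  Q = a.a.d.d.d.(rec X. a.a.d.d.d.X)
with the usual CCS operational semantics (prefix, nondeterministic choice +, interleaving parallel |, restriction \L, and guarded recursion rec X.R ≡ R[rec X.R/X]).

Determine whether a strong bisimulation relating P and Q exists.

LTS(P): 5 reachable states
  s0 = rec X. a.a.d.d.d.X :: —a→ s1
  s1 = a.d.d.d.(rec X. a.a.d.d.d.X) :: —a→ s2
  s2 = d.d.d.(rec X. a.a.d.d.d.X) :: —d→ s3
  s3 = d.d.(rec X. a.a.d.d.d.X) :: —d→ s4
  s4 = d.(rec X. a.a.d.d.d.X) :: —d→ s0
LTS(Q): 6 reachable states
  t0 = a.a.d.d.d.(rec X. a.a.d.d.d.X) :: —a→ t1
  t1 = a.d.d.d.(rec X. a.a.d.d.d.X) :: —a→ t2
  t2 = d.d.d.(rec X. a.a.d.d.d.X) :: —d→ t3
  t3 = d.d.(rec X. a.a.d.d.d.X) :: —d→ t4
  t4 = d.(rec X. a.a.d.d.d.X) :: —d→ t5
  t5 = rec X. a.a.d.d.d.X :: —a→ t1
Bisimilarity quotient blocks:
  B0 = {s0, t0, t5}
  B1 = {s1, t1}
  B2 = {s2, t2}
  B3 = {s3, t3}
  B4 = {s4, t4}
s0 ∈ B0, t0 ∈ B0 → same block

YES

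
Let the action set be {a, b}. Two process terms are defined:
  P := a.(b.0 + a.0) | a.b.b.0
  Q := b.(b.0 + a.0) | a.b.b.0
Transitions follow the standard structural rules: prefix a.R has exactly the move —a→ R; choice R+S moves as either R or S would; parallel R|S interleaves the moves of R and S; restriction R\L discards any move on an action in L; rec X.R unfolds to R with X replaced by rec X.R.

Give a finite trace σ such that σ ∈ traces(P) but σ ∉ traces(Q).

P's transition system — 12 states:
  m0 = a.(b.0 + a.0) | a.b.b.0 → -a-> m1, -a-> m2
  m1 = (b.0 + a.0) | a.b.b.0 → -a-> m3, -a-> m4, -b-> m4
  m2 = a.(b.0 + a.0) | b.b.0 → -a-> m3, -b-> m5
  m3 = (b.0 + a.0) | b.b.0 → -a-> m6, -b-> m6, -b-> m7
  m4 = 0 | a.b.b.0 → -a-> m6
  m5 = a.(b.0 + a.0) | b.0 → -a-> m7, -b-> m8
  m6 = 0 | b.b.0 → -b-> m9
  m7 = (b.0 + a.0) | b.0 → -a-> m9, -b-> m10, -b-> m9
  m8 = a.(b.0 + a.0) | 0 → -a-> m10
  m9 = 0 | b.0 → -b-> m11
  m10 = (b.0 + a.0) | 0 → -a-> m11, -b-> m11
  m11 = 0 | 0 → deadlocked
Q's transition system — 12 states:
  n0 = b.(b.0 + a.0) | a.b.b.0 → -a-> n1, -b-> n2
  n1 = b.(b.0 + a.0) | b.b.0 → -b-> n3, -b-> n4
  n2 = (b.0 + a.0) | a.b.b.0 → -a-> n3, -a-> n5, -b-> n5
  n3 = (b.0 + a.0) | b.b.0 → -a-> n6, -b-> n6, -b-> n7
  n4 = b.(b.0 + a.0) | b.0 → -b-> n7, -b-> n8
  n5 = 0 | a.b.b.0 → -a-> n6
  n6 = 0 | b.b.0 → -b-> n9
  n7 = (b.0 + a.0) | b.0 → -a-> n9, -b-> n10, -b-> n9
  n8 = b.(b.0 + a.0) | 0 → -b-> n10
  n9 = 0 | b.0 → -b-> n11
  n10 = (b.0 + a.0) | 0 → -a-> n11, -b-> n11
  n11 = 0 | 0 → deadlocked
Executing aa from P (initial set {m0}):
  step 1 (a): {m1, m2}
  step 2 (a): {m3, m4}
  — P admits the full trace.
Executing aa from Q (initial set {n0}):
  step 1 (a): {n1}
  step 2 (a): ∅ (Q stuck)

aa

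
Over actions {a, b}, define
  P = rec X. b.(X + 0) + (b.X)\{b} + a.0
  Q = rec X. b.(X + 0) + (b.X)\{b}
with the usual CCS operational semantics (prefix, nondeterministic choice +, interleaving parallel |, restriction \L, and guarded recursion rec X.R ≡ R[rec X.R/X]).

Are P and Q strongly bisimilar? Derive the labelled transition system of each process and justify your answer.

P's transition system — 3 states:
  m0 = rec X. b.(X + 0) + (b.X)\{b} + a.0 :: --a--▸ m1, --b--▸ m2
  m1 = 0 :: stopped
  m2 = (rec X. b.(X + 0) + (b.X)\{b} + a.0) + 0 :: --a--▸ m1, --b--▸ m2
Q's transition system — 2 states:
  n0 = rec X. b.(X + 0) + (b.X)\{b} :: --b--▸ n1
  n1 = (rec X. b.(X + 0) + (b.X)\{b}) + 0 :: --b--▸ n1
Bisimilarity quotient blocks:
  B0 = {m0, m2}
  B1 = {m1}
  B2 = {n0, n1}
m0 ∈ B0, n0 ∈ B2 → different blocks

not bisimilar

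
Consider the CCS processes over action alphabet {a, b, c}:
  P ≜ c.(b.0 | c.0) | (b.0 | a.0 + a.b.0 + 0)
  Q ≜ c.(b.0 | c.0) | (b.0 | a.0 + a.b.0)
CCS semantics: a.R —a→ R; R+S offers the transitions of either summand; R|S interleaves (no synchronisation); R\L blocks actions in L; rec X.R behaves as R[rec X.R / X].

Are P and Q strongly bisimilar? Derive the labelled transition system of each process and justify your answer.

LTS(P): 30 reachable states
  p0 = c.(b.0 | c.0) | (b.0 | a.0 + a.b.0 + 0) has moves —a→ p1, —a→ p2, —b→ p3, —c→ p4
  p1 = c.(b.0 | c.0) | (b.0 | 0) has moves —b→ p5, —c→ p6
  p2 = c.(b.0 | c.0) | b.0 has moves —b→ p7, —c→ p8
  p3 = c.(b.0 | c.0) | (0 | a.0) has moves —a→ p5, —c→ p9
  p4 = b.0 | c.0 | (b.0 | a.0 + a.b.0 + 0) has moves —a→ p6, —a→ p8, —b→ p10, —b→ p9, —c→ p11
  p5 = c.(b.0 | c.0) | (0 | 0) has moves —c→ p12
  p6 = b.0 | c.0 | (b.0 | 0) has moves —b→ p12, —b→ p13, —c→ p14
  p7 = c.(b.0 | c.0) | 0 has moves —c→ p15
  p8 = b.0 | c.0 | b.0 has moves —b→ p15, —b→ p16, —c→ p17
  p9 = b.0 | c.0 | (0 | a.0) has moves —a→ p12, —b→ p18, —c→ p19
  p10 = 0 | c.0 | (b.0 | a.0 + a.b.0 + 0) has moves —a→ p13, —a→ p16, —b→ p18, —c→ p20
  p11 = b.0 | 0 | (b.0 | a.0 + a.b.0 + 0) has moves —a→ p14, —a→ p17, —b→ p19, —b→ p20
  p12 = b.0 | c.0 | (0 | 0) has moves —b→ p21, —c→ p22
  p13 = 0 | c.0 | (b.0 | 0) has moves —b→ p21, —c→ p23
  p14 = b.0 | 0 | (b.0 | 0) has moves —b→ p22, —b→ p23
  p15 = b.0 | c.0 | 0 has moves —b→ p24, —c→ p25
  p16 = 0 | c.0 | b.0 has moves —b→ p24, —c→ p26
  p17 = b.0 | 0 | b.0 has moves —b→ p25, —b→ p26
  p18 = 0 | c.0 | (0 | a.0) has moves —a→ p21, —c→ p27
  p19 = b.0 | 0 | (0 | a.0) has moves —a→ p22, —b→ p27
  p20 = 0 | 0 | (b.0 | a.0 + a.b.0 + 0) has moves —a→ p23, —a→ p26, —b→ p27
  p21 = 0 | c.0 | (0 | 0) has moves —c→ p28
  p22 = b.0 | 0 | (0 | 0) has moves —b→ p28
  p23 = 0 | 0 | (b.0 | 0) has moves —b→ p28
  p24 = 0 | c.0 | 0 has moves —c→ p29
  p25 = b.0 | 0 | 0 has moves —b→ p29
  p26 = 0 | 0 | b.0 has moves —b→ p29
  p27 = 0 | 0 | (0 | a.0) has moves —a→ p28
  p28 = 0 | 0 | (0 | 0) has moves deadlocked
  p29 = 0 | 0 | 0 has moves deadlocked
LTS(Q): 30 reachable states
  q0 = c.(b.0 | c.0) | (b.0 | a.0 + a.b.0) has moves —a→ q1, —a→ q2, —b→ q3, —c→ q4
  q1 = c.(b.0 | c.0) | (b.0 | 0) has moves —b→ q5, —c→ q6
  q2 = c.(b.0 | c.0) | b.0 has moves —b→ q7, —c→ q8
  q3 = c.(b.0 | c.0) | (0 | a.0) has moves —a→ q5, —c→ q9
  q4 = b.0 | c.0 | (b.0 | a.0 + a.b.0) has moves —a→ q6, —a→ q8, —b→ q10, —b→ q9, —c→ q11
  q5 = c.(b.0 | c.0) | (0 | 0) has moves —c→ q12
  q6 = b.0 | c.0 | (b.0 | 0) has moves —b→ q12, —b→ q13, —c→ q14
  q7 = c.(b.0 | c.0) | 0 has moves —c→ q15
  q8 = b.0 | c.0 | b.0 has moves —b→ q15, —b→ q16, —c→ q17
  q9 = b.0 | c.0 | (0 | a.0) has moves —a→ q12, —b→ q18, —c→ q19
  q10 = 0 | c.0 | (b.0 | a.0 + a.b.0) has moves —a→ q13, —a→ q16, —b→ q18, —c→ q20
  q11 = b.0 | 0 | (b.0 | a.0 + a.b.0) has moves —a→ q14, —a→ q17, —b→ q19, —b→ q20
  q12 = b.0 | c.0 | (0 | 0) has moves —b→ q21, —c→ q22
  q13 = 0 | c.0 | (b.0 | 0) has moves —b→ q21, —c→ q23
  q14 = b.0 | 0 | (b.0 | 0) has moves —b→ q22, —b→ q23
  q15 = b.0 | c.0 | 0 has moves —b→ q24, —c→ q25
  q16 = 0 | c.0 | b.0 has moves —b→ q24, —c→ q26
  q17 = b.0 | 0 | b.0 has moves —b→ q25, —b→ q26
  q18 = 0 | c.0 | (0 | a.0) has moves —a→ q21, —c→ q27
  q19 = b.0 | 0 | (0 | a.0) has moves —a→ q22, —b→ q27
  q20 = 0 | 0 | (b.0 | a.0 + a.b.0) has moves —a→ q23, —a→ q26, —b→ q27
  q21 = 0 | c.0 | (0 | 0) has moves —c→ q28
  q22 = b.0 | 0 | (0 | 0) has moves —b→ q28
  q23 = 0 | 0 | (b.0 | 0) has moves —b→ q28
  q24 = 0 | c.0 | 0 has moves —c→ q29
  q25 = b.0 | 0 | 0 has moves —b→ q29
  q26 = 0 | 0 | b.0 has moves —b→ q29
  q27 = 0 | 0 | (0 | a.0) has moves —a→ q28
  q28 = 0 | 0 | (0 | 0) has moves deadlocked
  q29 = 0 | 0 | 0 has moves deadlocked
Coarsest stable partition (strong bisimilarity classes):
  B0 = {p0, q0}
  B1 = {p4, q4}
  B2 = {p6, p8, q6, q8}
  B3 = {p12, p13, p15, p16, q12, q13, q15, q16}
  B4 = {p22, p23, p25, p26, q22, q23, q25, q26}
  B5 = {p28, p29, q28, q29}
  B6 = {p21, p24, q21, q24}
  B7 = {p14, p17, q14, q17}
  B8 = {p10, p9, q10, q9}
  B9 = {p18, q18}
  B10 = {p27, q27}
  B11 = {p19, p20, q19, q20}
  B12 = {p11, q11}
  B13 = {p1, p2, q1, q2}
  B14 = {p5, p7, q5, q7}
  B15 = {p3, q3}
p0 ∈ B0, q0 ∈ B0 → same block

P ~ Q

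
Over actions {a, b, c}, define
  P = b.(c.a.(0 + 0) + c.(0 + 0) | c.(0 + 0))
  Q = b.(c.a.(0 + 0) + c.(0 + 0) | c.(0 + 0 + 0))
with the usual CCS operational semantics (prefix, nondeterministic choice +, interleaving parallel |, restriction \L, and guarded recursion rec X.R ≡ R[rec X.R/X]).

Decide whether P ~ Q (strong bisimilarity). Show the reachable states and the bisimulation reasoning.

P's transition system — 7 states:
  m0 = b.(c.a.(0 + 0) + c.(0 + 0) | c.(0 + 0)) | =b=> m1
  m1 = c.a.(0 + 0) + c.(0 + 0) | c.(0 + 0) | =c=> m2, =c=> m3, =c=> m4
  m2 = (0 + 0) | c.(0 + 0) | =c=> m5
  m3 = a.(0 + 0) | =a=> m6
  m4 = c.(0 + 0) | (0 + 0) | =c=> m5
  m5 = (0 + 0) | (0 + 0) | ∅
  m6 = 0 + 0 | ∅
Q's transition system — 7 states:
  n0 = b.(c.a.(0 + 0) + c.(0 + 0) | c.(0 + 0 + 0)) | =b=> n1
  n1 = c.a.(0 + 0) + c.(0 + 0) | c.(0 + 0 + 0) | =c=> n2, =c=> n3, =c=> n4
  n2 = (0 + 0) | c.(0 + 0 + 0) | =c=> n5
  n3 = a.(0 + 0) | =a=> n6
  n4 = c.(0 + 0) | (0 + 0 + 0) | =c=> n5
  n5 = (0 + 0) | (0 + 0 + 0) | ∅
  n6 = 0 + 0 | ∅
Coarsest stable partition (strong bisimilarity classes):
  B0 = {m0, n0}
  B1 = {m1, n1}
  B2 = {m3, n3}
  B3 = {m5, m6, n5, n6}
  B4 = {m2, m4, n2, n4}
m0 ∈ B0, n0 ∈ B0 → same block

bisimilar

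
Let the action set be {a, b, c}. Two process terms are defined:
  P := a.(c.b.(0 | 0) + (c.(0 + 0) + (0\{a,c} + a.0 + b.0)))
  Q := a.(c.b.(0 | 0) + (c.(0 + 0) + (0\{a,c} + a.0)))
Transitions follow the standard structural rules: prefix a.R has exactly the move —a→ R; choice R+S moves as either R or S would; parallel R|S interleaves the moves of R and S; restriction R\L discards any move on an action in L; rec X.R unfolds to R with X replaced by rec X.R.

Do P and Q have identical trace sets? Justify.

NO — witness ⟨ab⟩

Reachable graph of P (6 states):
  u0 = a.(c.b.(0 | 0) + (c.(0 + 0) + (0\{a,c} + a.0 + b.0))) → —a→ u1
  u1 = c.b.(0 | 0) + (c.(0 + 0) + (0\{a,c} + a.0 + b.0)) → —a→ u2, —b→ u2, —c→ u3, —c→ u4
  u2 = 0 → ∅
  u3 = 0 + 0 → ∅
  u4 = b.(0 | 0) → —b→ u5
  u5 = 0 | 0 → ∅
Reachable graph of Q (6 states):
  v0 = a.(c.b.(0 | 0) + (c.(0 + 0) + (0\{a,c} + a.0))) → —a→ v1
  v1 = c.b.(0 | 0) + (c.(0 + 0) + (0\{a,c} + a.0)) → —a→ v2, —c→ v3, —c→ v4
  v2 = 0 → ∅
  v3 = 0 + 0 → ∅
  v4 = b.(0 | 0) → —b→ v5
  v5 = 0 | 0 → ∅
Executing ab from P (initial set {u0}):
  step 1 (a): {u1}
  step 2 (b): {u2}
  P completes σ.
Executing ab from Q (initial set {v0}):
  step 1 (a): {v1}
  step 2 (b): no successor for Q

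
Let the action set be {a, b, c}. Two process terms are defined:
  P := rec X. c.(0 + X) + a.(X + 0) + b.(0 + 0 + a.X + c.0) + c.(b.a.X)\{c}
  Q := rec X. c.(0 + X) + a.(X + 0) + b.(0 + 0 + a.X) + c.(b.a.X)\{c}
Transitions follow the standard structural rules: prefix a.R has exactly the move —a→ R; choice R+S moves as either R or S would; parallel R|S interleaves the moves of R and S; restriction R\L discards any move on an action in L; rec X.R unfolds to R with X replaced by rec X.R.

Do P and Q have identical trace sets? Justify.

NO — witness ⟨bc⟩

LTS(P): 10 reachable states
  p0 = rec X. c.(0 + X) + a.(X + 0) + b.(0 + 0 + a.X + c.0) + c.(b.a.X)\{c} :: ··a··> p1, ··b··> p2, ··c··> p3, ··c··> p4
  p1 = (rec X. c.(0 + X) + a.(X + 0) + b.(0 + 0 + a.X + c.0) + c.(b.a.X)\{c}) + 0 :: ··a··> p1, ··b··> p2, ··c··> p3, ··c··> p4
  p2 = 0 + 0 + a.(rec X. c.(0 + X) + a.(X + 0) + b.(0 + 0 + a.X + c.0) + c.(b.a.X)\{c}) + c.0 :: ··a··> p0, ··c··> p5
  p3 = (b.a.(rec X. c.(0 + X) + a.(X + 0) + b.(0 + 0 + a.X + c.0) + c.(b.a.X)\{c}))\{c} :: ··b··> p6
  p4 = 0 + (rec X. c.(0 + X) + a.(X + 0) + b.(0 + 0 + a.X + c.0) + c.(b.a.X)\{c}) :: ··a··> p1, ··b··> p2, ··c··> p3, ··c··> p4
  p5 = 0 :: deadlocked
  p6 = (a.(rec X. c.(0 + X) + a.(X + 0) + b.(0 + 0 + a.X + c.0) + c.(b.a.X)\{c}))\{c} :: ··a··> p7
  p7 = (rec X. c.(0 + X) + a.(X + 0) + b.(0 + 0 + a.X + c.0) + c.(b.a.X)\{c})\{c} :: ··a··> p8, ··b··> p9
  p8 = ((rec X. c.(0 + X) + a.(X + 0) + b.(0 + 0 + a.X + c.0) + c.(b.a.X)\{c}) + 0)\{c} :: ··a··> p8, ··b··> p9
  p9 = (0 + 0 + a.(rec X. c.(0 + X) + a.(X + 0) + b.(0 + 0 + a.X + c.0) + c.(b.a.X)\{c}) + c.0)\{c} :: ··a··> p7
LTS(Q): 9 reachable states
  q0 = rec X. c.(0 + X) + a.(X + 0) + b.(0 + 0 + a.X) + c.(b.a.X)\{c} :: ··a··> q1, ··b··> q2, ··c··> q3, ··c··> q4
  q1 = (rec X. c.(0 + X) + a.(X + 0) + b.(0 + 0 + a.X) + c.(b.a.X)\{c}) + 0 :: ··a··> q1, ··b··> q2, ··c··> q3, ··c··> q4
  q2 = 0 + 0 + a.(rec X. c.(0 + X) + a.(X + 0) + b.(0 + 0 + a.X) + c.(b.a.X)\{c}) :: ··a··> q0
  q3 = (b.a.(rec X. c.(0 + X) + a.(X + 0) + b.(0 + 0 + a.X) + c.(b.a.X)\{c}))\{c} :: ··b··> q5
  q4 = 0 + (rec X. c.(0 + X) + a.(X + 0) + b.(0 + 0 + a.X) + c.(b.a.X)\{c}) :: ··a··> q1, ··b··> q2, ··c··> q3, ··c··> q4
  q5 = (a.(rec X. c.(0 + X) + a.(X + 0) + b.(0 + 0 + a.X) + c.(b.a.X)\{c}))\{c} :: ··a··> q6
  q6 = (rec X. c.(0 + X) + a.(X + 0) + b.(0 + 0 + a.X) + c.(b.a.X)\{c})\{c} :: ··a··> q7, ··b··> q8
  q7 = ((rec X. c.(0 + X) + a.(X + 0) + b.(0 + 0 + a.X) + c.(b.a.X)\{c}) + 0)\{c} :: ··a··> q7, ··b··> q8
  q8 = (0 + 0 + a.(rec X. c.(0 + X) + a.(X + 0) + b.(0 + 0 + a.X) + c.(b.a.X)\{c}))\{c} :: ··a··> q6
Trace ⟨bc⟩ through P, begin at {p0}:
  [1] b ⇒ {p2}
  [2] c ⇒ {p5}
  ✓ P
Trace ⟨bc⟩ through Q, begin at {q0}:
  [1] b ⇒ {q2}
  [2] c ⇒ ∅  — Q cannot continue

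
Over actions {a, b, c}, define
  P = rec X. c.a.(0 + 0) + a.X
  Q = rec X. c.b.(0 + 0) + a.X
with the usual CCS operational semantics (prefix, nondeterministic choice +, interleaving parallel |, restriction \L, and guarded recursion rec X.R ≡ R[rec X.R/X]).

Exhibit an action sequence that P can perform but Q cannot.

LTS(P): 3 reachable states
  m0 = rec X. c.a.(0 + 0) + a.X | —a→ m0, —c→ m1
  m1 = a.(0 + 0) | —a→ m2
  m2 = 0 + 0 | stopped
LTS(Q): 3 reachable states
  n0 = rec X. c.b.(0 + 0) + a.X | —a→ n0, —c→ n1
  n1 = b.(0 + 0) | —b→ n2
  n2 = 0 + 0 | stopped
Run σ = ⟨ca⟩ on P: start {m0}
  after c @ step 1: {m1}
  after a @ step 2: {m2}
  ✓ P
Run σ = ⟨ca⟩ on Q: start {n0}
  after c @ step 1: {n1}
  after a @ step 2: ∅  — Q cannot continue

ca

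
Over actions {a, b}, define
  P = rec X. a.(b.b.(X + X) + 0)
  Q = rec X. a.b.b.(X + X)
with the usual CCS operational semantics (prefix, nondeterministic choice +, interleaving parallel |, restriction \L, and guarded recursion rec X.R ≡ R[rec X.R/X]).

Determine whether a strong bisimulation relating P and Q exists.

P's transition system — 4 states:
  s0 = rec X. a.(b.b.(X + X) + 0) has moves ··a··> s1
  s1 = b.b.((rec X. a.(b.b.(X + X) + 0)) + (rec X. a.(b.b.(X + X) + 0))) + 0 has moves ··b··> s2
  s2 = b.((rec X. a.(b.b.(X + X) + 0)) + (rec X. a.(b.b.(X + X) + 0))) has moves ··b··> s3
  s3 = (rec X. a.(b.b.(X + X) + 0)) + (rec X. a.(b.b.(X + X) + 0)) has moves ··a··> s1
Q's transition system — 4 states:
  t0 = rec X. a.b.b.(X + X) has moves ··a··> t1
  t1 = b.b.((rec X. a.b.b.(X + X)) + (rec X. a.b.b.(X + X))) has moves ··b··> t2
  t2 = b.((rec X. a.b.b.(X + X)) + (rec X. a.b.b.(X + X))) has moves ··b··> t3
  t3 = (rec X. a.b.b.(X + X)) + (rec X. a.b.b.(X + X)) has moves ··a··> t1
Coarsest stable partition (strong bisimilarity classes):
  B0 = {s0, s3, t0, t3}
  B1 = {s1, t1}
  B2 = {s2, t2}
s0 ∈ B0, t0 ∈ B0 → same block

P ~ Q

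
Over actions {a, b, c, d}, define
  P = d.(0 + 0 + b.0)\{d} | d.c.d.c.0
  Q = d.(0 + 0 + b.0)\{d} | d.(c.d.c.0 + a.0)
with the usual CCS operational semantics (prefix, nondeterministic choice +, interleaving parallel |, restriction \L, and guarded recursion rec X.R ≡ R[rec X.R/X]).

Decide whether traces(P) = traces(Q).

NO — witness ⟨da⟩

P's transition system — 15 states:
  u0 = d.(0 + 0 + b.0)\{d} | d.c.d.c.0 ⊢ —d→ u1, —d→ u2
  u1 = (0 + 0 + b.0)\{d} | d.c.d.c.0 ⊢ —b→ u3, —d→ u4
  u2 = d.(0 + 0 + b.0)\{d} | c.d.c.0 ⊢ —c→ u5, —d→ u4
  u3 = 0\{d} | d.c.d.c.0 ⊢ —d→ u6
  u4 = (0 + 0 + b.0)\{d} | c.d.c.0 ⊢ —b→ u6, —c→ u7
  u5 = d.(0 + 0 + b.0)\{d} | d.c.0 ⊢ —d→ u7, —d→ u8
  u6 = 0\{d} | c.d.c.0 ⊢ —c→ u9
  u7 = (0 + 0 + b.0)\{d} | d.c.0 ⊢ —b→ u9, —d→ u10
  u8 = d.(0 + 0 + b.0)\{d} | c.0 ⊢ —c→ u11, —d→ u10
  u9 = 0\{d} | d.c.0 ⊢ —d→ u12
  u10 = (0 + 0 + b.0)\{d} | c.0 ⊢ —b→ u12, —c→ u13
  u11 = d.(0 + 0 + b.0)\{d} | 0 ⊢ —d→ u13
  u12 = 0\{d} | c.0 ⊢ —c→ u14
  u13 = (0 + 0 + b.0)\{d} | 0 ⊢ —b→ u14
  u14 = 0\{d} | 0 ⊢ (no moves)
Q's transition system — 15 states:
  v0 = d.(0 + 0 + b.0)\{d} | d.(c.d.c.0 + a.0) ⊢ —d→ v1, —d→ v2
  v1 = (0 + 0 + b.0)\{d} | d.(c.d.c.0 + a.0) ⊢ —b→ v3, —d→ v4
  v2 = d.(0 + 0 + b.0)\{d} | (c.d.c.0 + a.0) ⊢ —a→ v5, —c→ v6, —d→ v4
  v3 = 0\{d} | d.(c.d.c.0 + a.0) ⊢ —d→ v7
  v4 = (0 + 0 + b.0)\{d} | (c.d.c.0 + a.0) ⊢ —a→ v8, —b→ v7, —c→ v9
  v5 = d.(0 + 0 + b.0)\{d} | 0 ⊢ —d→ v8
  v6 = d.(0 + 0 + b.0)\{d} | d.c.0 ⊢ —d→ v10, —d→ v9
  v7 = 0\{d} | (c.d.c.0 + a.0) ⊢ —a→ v11, —c→ v12
  v8 = (0 + 0 + b.0)\{d} | 0 ⊢ —b→ v11
  v9 = (0 + 0 + b.0)\{d} | d.c.0 ⊢ —b→ v12, —d→ v13
  v10 = d.(0 + 0 + b.0)\{d} | c.0 ⊢ —c→ v5, —d→ v13
  v11 = 0\{d} | 0 ⊢ (no moves)
  v12 = 0\{d} | d.c.0 ⊢ —d→ v14
  v13 = (0 + 0 + b.0)\{d} | c.0 ⊢ —b→ v14, —c→ v8
  v14 = 0\{d} | c.0 ⊢ —c→ v11
Run σ = ⟨da⟩ on Q: start {v0}
  after d @ step 1: {v1, v2}
  after a @ step 2: {v5}
  — Q admits the full trace.
Run σ = ⟨da⟩ on P: start {u0}
  after d @ step 1: {u1, u2}
  after a @ step 2: ∅ (P stuck)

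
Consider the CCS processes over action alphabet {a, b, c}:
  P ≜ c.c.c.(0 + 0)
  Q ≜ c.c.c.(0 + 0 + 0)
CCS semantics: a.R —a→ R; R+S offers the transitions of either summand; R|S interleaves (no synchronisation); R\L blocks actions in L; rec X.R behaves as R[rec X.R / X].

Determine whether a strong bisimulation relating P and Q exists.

YES

P's transition system — 4 states:
  p0 = c.c.c.(0 + 0) → --c--▸ p1
  p1 = c.c.(0 + 0) → --c--▸ p2
  p2 = c.(0 + 0) → --c--▸ p3
  p3 = 0 + 0 → (no moves)
Q's transition system — 4 states:
  q0 = c.c.c.(0 + 0 + 0) → --c--▸ q1
  q1 = c.c.(0 + 0 + 0) → --c--▸ q2
  q2 = c.(0 + 0 + 0) → --c--▸ q3
  q3 = 0 + 0 + 0 → (no moves)
Coarsest stable partition (strong bisimilarity classes):
  B0 = {p0, q0}
  B1 = {p1, q1}
  B2 = {p2, q2}
  B3 = {p3, q3}
p0 ∈ B0, q0 ∈ B0 → same block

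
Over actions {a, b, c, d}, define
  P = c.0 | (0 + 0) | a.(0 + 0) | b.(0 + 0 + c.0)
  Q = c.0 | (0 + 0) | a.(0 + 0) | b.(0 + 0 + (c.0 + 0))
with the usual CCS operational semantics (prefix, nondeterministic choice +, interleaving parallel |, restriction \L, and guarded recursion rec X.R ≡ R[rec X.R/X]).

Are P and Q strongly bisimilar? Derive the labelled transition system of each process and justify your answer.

bisimilar

Reachable graph of P (12 states):
  u0 = c.0 | (0 + 0) | a.(0 + 0) | b.(0 + 0 + c.0) → -a-> u1, -b-> u2, -c-> u3
  u1 = c.0 | (0 + 0) | (0 + 0) | b.(0 + 0 + c.0) → -b-> u4, -c-> u5
  u2 = c.0 | (0 + 0) | a.(0 + 0) | (0 + 0 + c.0) → -a-> u4, -c-> u6, -c-> u7
  u3 = 0 | (0 + 0) | a.(0 + 0) | b.(0 + 0 + c.0) → -a-> u5, -b-> u6
  u4 = c.0 | (0 + 0) | (0 + 0) | (0 + 0 + c.0) → -c-> u8, -c-> u9
  u5 = 0 | (0 + 0) | (0 + 0) | b.(0 + 0 + c.0) → -b-> u8
  u6 = 0 | (0 + 0) | a.(0 + 0) | (0 + 0 + c.0) → -a-> u8, -c-> u10
  u7 = c.0 | (0 + 0) | a.(0 + 0) | 0 → -a-> u9, -c-> u10
  u8 = 0 | (0 + 0) | (0 + 0) | (0 + 0 + c.0) → -c-> u11
  u9 = c.0 | (0 + 0) | (0 + 0) | 0 → -c-> u11
  u10 = 0 | (0 + 0) | a.(0 + 0) | 0 → -a-> u11
  u11 = 0 | (0 + 0) | (0 + 0) | 0 → stopped
Reachable graph of Q (12 states):
  v0 = c.0 | (0 + 0) | a.(0 + 0) | b.(0 + 0 + (c.0 + 0)) → -a-> v1, -b-> v2, -c-> v3
  v1 = c.0 | (0 + 0) | (0 + 0) | b.(0 + 0 + (c.0 + 0)) → -b-> v4, -c-> v5
  v2 = c.0 | (0 + 0) | a.(0 + 0) | (0 + 0 + (c.0 + 0)) → -a-> v4, -c-> v6, -c-> v7
  v3 = 0 | (0 + 0) | a.(0 + 0) | b.(0 + 0 + (c.0 + 0)) → -a-> v5, -b-> v6
  v4 = c.0 | (0 + 0) | (0 + 0) | (0 + 0 + (c.0 + 0)) → -c-> v8, -c-> v9
  v5 = 0 | (0 + 0) | (0 + 0) | b.(0 + 0 + (c.0 + 0)) → -b-> v8
  v6 = 0 | (0 + 0) | a.(0 + 0) | (0 + 0 + (c.0 + 0)) → -a-> v8, -c-> v10
  v7 = c.0 | (0 + 0) | a.(0 + 0) | 0 → -a-> v9, -c-> v10
  v8 = 0 | (0 + 0) | (0 + 0) | (0 + 0 + (c.0 + 0)) → -c-> v11
  v9 = c.0 | (0 + 0) | (0 + 0) | 0 → -c-> v11
  v10 = 0 | (0 + 0) | a.(0 + 0) | 0 → -a-> v11
  v11 = 0 | (0 + 0) | (0 + 0) | 0 → stopped
Coarsest stable partition (strong bisimilarity classes):
  B0 = {u0, v0}
  B1 = {u1, v1}
  B2 = {u4, v4}
  B3 = {u8, u9, v8, v9}
  B4 = {u11, v11}
  B5 = {u5, v5}
  B6 = {u2, v2}
  B7 = {u6, u7, v6, v7}
  B8 = {u10, v10}
  B9 = {u3, v3}
u0 ∈ B0, v0 ∈ B0 → same block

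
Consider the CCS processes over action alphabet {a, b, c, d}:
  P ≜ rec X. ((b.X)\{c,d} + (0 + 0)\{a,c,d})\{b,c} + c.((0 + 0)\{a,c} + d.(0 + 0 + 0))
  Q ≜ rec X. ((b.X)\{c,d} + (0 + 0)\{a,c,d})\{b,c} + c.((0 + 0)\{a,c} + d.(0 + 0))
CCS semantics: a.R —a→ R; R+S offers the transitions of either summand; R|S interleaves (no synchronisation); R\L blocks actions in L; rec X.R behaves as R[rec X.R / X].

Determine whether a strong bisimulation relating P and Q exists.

bisimilar

LTS(P): 3 reachable states
  p0 = rec X. ((b.X)\{c,d} + (0 + 0)\{a,c,d})\{b,c} + c.((0 + 0)\{a,c} + d.(0 + 0 + 0)) has moves —c→ p1
  p1 = (0 + 0)\{a,c} + d.(0 + 0 + 0) has moves —d→ p2
  p2 = 0 + 0 + 0 has moves ·
LTS(Q): 3 reachable states
  q0 = rec X. ((b.X)\{c,d} + (0 + 0)\{a,c,d})\{b,c} + c.((0 + 0)\{a,c} + d.(0 + 0)) has moves —c→ q1
  q1 = (0 + 0)\{a,c} + d.(0 + 0) has moves —d→ q2
  q2 = 0 + 0 has moves ·
Coarsest stable partition (strong bisimilarity classes):
  B0 = {p0, q0}
  B1 = {p1, q1}
  B2 = {p2, q2}
p0 ∈ B0, q0 ∈ B0 → same block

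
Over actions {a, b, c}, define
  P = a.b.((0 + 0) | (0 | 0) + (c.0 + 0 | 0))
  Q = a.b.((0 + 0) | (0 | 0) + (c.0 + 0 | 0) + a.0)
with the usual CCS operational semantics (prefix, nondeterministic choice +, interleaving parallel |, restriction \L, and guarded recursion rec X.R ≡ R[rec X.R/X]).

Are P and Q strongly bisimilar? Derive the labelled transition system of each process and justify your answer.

NO

LTS(P): 4 reachable states
  m0 = a.b.((0 + 0) | (0 | 0) + (c.0 + 0 | 0)) | —a→ m1
  m1 = b.((0 + 0) | (0 | 0) + (c.0 + 0 | 0)) | —b→ m2
  m2 = (0 + 0) | (0 | 0) + (c.0 + 0 | 0) | —c→ m3
  m3 = 0 | ·
LTS(Q): 4 reachable states
  n0 = a.b.((0 + 0) | (0 | 0) + (c.0 + 0 | 0) + a.0) | —a→ n1
  n1 = b.((0 + 0) | (0 | 0) + (c.0 + 0 | 0) + a.0) | —b→ n2
  n2 = (0 + 0) | (0 | 0) + (c.0 + 0 | 0) + a.0 | —a→ n3, —c→ n3
  n3 = 0 | ·
Coarsest stable partition (strong bisimilarity classes):
  B0 = {m0}
  B1 = {m1}
  B2 = {m2}
  B3 = {m3, n3}
  B4 = {n0}
  B5 = {n1}
  B6 = {n2}
m0 ∈ B0, n0 ∈ B4 → different blocks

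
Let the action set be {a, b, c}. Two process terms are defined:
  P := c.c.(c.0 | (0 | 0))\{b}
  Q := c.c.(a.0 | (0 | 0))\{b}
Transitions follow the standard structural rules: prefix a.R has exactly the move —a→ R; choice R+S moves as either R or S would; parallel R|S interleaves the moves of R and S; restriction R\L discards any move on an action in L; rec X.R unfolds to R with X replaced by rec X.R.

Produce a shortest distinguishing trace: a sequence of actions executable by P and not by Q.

Reachable graph of P (4 states):
  m0 = c.c.(c.0 | (0 | 0))\{b} has moves -c-> m1
  m1 = c.(c.0 | (0 | 0))\{b} has moves -c-> m2
  m2 = (c.0 | (0 | 0))\{b} has moves -c-> m3
  m3 = (0 | (0 | 0))\{b} has moves (no moves)
Reachable graph of Q (4 states):
  n0 = c.c.(a.0 | (0 | 0))\{b} has moves -c-> n1
  n1 = c.(a.0 | (0 | 0))\{b} has moves -c-> n2
  n2 = (a.0 | (0 | 0))\{b} has moves -a-> n3
  n3 = (0 | (0 | 0))\{b} has moves (no moves)
Run σ = ⟨ccc⟩ on P: start {m0}
  step 1 (c): {m1}
  step 2 (c): {m2}
  step 3 (c): {m3}
  ✓ P
Run σ = ⟨ccc⟩ on Q: start {n0}
  step 1 (c): {n1}
  step 2 (c): {n2}
  step 3 (c): ∅ (Q stuck)

ccc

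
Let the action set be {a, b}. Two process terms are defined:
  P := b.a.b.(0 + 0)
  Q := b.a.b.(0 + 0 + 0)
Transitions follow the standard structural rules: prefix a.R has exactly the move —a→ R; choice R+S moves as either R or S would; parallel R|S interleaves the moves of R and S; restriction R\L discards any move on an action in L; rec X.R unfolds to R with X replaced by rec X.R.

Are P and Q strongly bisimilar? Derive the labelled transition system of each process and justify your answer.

P ~ Q

LTS(P): 4 reachable states
  u0 = b.a.b.(0 + 0) → ··b··> u1
  u1 = a.b.(0 + 0) → ··a··> u2
  u2 = b.(0 + 0) → ··b··> u3
  u3 = 0 + 0 → deadlocked
LTS(Q): 4 reachable states
  v0 = b.a.b.(0 + 0 + 0) → ··b··> v1
  v1 = a.b.(0 + 0 + 0) → ··a··> v2
  v2 = b.(0 + 0 + 0) → ··b··> v3
  v3 = 0 + 0 + 0 → deadlocked
Coarsest stable partition (strong bisimilarity classes):
  B0 = {u0, v0}
  B1 = {u1, v1}
  B2 = {u2, v2}
  B3 = {u3, v3}
u0 ∈ B0, v0 ∈ B0 → same block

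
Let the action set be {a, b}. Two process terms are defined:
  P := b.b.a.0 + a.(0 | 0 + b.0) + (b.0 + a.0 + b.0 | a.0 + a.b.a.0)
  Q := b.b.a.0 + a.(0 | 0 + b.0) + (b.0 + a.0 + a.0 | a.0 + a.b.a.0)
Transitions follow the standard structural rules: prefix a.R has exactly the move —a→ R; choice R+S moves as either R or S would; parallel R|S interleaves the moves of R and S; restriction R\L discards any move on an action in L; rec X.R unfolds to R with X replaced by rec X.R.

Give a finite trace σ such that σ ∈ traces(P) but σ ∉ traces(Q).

ba

Reachable graph of P (8 states):
  u0 = b.b.a.0 + a.(0 | 0 + b.0) + (b.0 + a.0 + b.0 | a.0 + a.b.a.0) :: ··a··> u1, ··a··> u2, ··a··> u3, ··a··> u4, ··b··> u1, ··b··> u4, ··b··> u5
  u1 = 0 :: deadlocked
  u2 = 0 | 0 + b.0 :: ··b··> u1
  u3 = b.0 | 0 :: ··b··> u6
  u4 = b.a.0 :: ··b··> u7
  u5 = 0 | a.0 :: ··a··> u6
  u6 = 0 | 0 :: deadlocked
  u7 = a.0 :: ··a··> u1
Reachable graph of Q (8 states):
  v0 = b.b.a.0 + a.(0 | 0 + b.0) + (b.0 + a.0 + a.0 | a.0 + a.b.a.0) :: ··a··> v1, ··a··> v2, ··a··> v3, ··a··> v4, ··a··> v5, ··b··> v1, ··b··> v5
  v1 = 0 :: deadlocked
  v2 = 0 | 0 + b.0 :: ··b··> v1
  v3 = 0 | a.0 :: ··a··> v6
  v4 = a.0 | 0 :: ··a··> v6
  v5 = b.a.0 :: ··b··> v7
  v6 = 0 | 0 :: deadlocked
  v7 = a.0 :: ··a··> v1
Run σ = ⟨ba⟩ on P: start {u0}
  [1] b ⇒ {u1, u4, u5}
  [2] a ⇒ {u6}
  — P admits the full trace.
Run σ = ⟨ba⟩ on Q: start {v0}
  [1] b ⇒ {v1, v5}
  [2] a ⇒ ∅ (Q stuck)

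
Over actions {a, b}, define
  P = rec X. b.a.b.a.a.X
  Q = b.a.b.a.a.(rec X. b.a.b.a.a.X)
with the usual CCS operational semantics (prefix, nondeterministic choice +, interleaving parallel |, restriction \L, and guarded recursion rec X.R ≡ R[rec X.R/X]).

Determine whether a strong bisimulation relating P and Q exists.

Reachable graph of P (5 states):
  s0 = rec X. b.a.b.a.a.X ⊢ -b-> s1
  s1 = a.b.a.a.(rec X. b.a.b.a.a.X) ⊢ -a-> s2
  s2 = b.a.a.(rec X. b.a.b.a.a.X) ⊢ -b-> s3
  s3 = a.a.(rec X. b.a.b.a.a.X) ⊢ -a-> s4
  s4 = a.(rec X. b.a.b.a.a.X) ⊢ -a-> s0
Reachable graph of Q (6 states):
  t0 = b.a.b.a.a.(rec X. b.a.b.a.a.X) ⊢ -b-> t1
  t1 = a.b.a.a.(rec X. b.a.b.a.a.X) ⊢ -a-> t2
  t2 = b.a.a.(rec X. b.a.b.a.a.X) ⊢ -b-> t3
  t3 = a.a.(rec X. b.a.b.a.a.X) ⊢ -a-> t4
  t4 = a.(rec X. b.a.b.a.a.X) ⊢ -a-> t5
  t5 = rec X. b.a.b.a.a.X ⊢ -b-> t1
Coarsest stable partition (strong bisimilarity classes):
  B0 = {s0, t0, t5}
  B1 = {s1, t1}
  B2 = {s2, t2}
  B3 = {s3, t3}
  B4 = {s4, t4}
s0 ∈ B0, t0 ∈ B0 → same block

P ~ Q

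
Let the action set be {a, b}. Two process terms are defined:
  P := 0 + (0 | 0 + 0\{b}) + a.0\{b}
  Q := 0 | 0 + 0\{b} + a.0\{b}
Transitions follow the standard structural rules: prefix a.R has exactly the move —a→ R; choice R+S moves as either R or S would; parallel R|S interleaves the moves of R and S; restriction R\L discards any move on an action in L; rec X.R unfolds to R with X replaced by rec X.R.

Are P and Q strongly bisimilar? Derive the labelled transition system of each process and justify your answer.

bisimilar

P's transition system — 2 states:
  s0 = 0 + (0 | 0 + 0\{b}) + a.0\{b} → -a-> s1
  s1 = 0\{b} → deadlocked
Q's transition system — 2 states:
  t0 = 0 | 0 + 0\{b} + a.0\{b} → -a-> t1
  t1 = 0\{b} → deadlocked
Coarsest stable partition (strong bisimilarity classes):
  B0 = {s0, t0}
  B1 = {s1, t1}
s0 ∈ B0, t0 ∈ B0 → same block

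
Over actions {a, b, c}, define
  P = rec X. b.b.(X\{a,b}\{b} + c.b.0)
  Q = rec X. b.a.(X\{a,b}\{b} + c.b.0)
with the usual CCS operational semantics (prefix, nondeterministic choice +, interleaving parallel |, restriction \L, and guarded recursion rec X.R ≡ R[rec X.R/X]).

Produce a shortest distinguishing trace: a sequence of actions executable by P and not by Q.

bb

Reachable graph of P (5 states):
  s0 = rec X. b.b.(X\{a,b}\{b} + c.b.0) :: —b→ s1
  s1 = b.((rec X. b.b.(X\{a,b}\{b} + c.b.0))\{a,b}\{b} + c.b.0) :: —b→ s2
  s2 = (rec X. b.b.(X\{a,b}\{b} + c.b.0))\{a,b}\{b} + c.b.0 :: —c→ s3
  s3 = b.0 :: —b→ s4
  s4 = 0 :: ·
Reachable graph of Q (5 states):
  t0 = rec X. b.a.(X\{a,b}\{b} + c.b.0) :: —b→ t1
  t1 = a.((rec X. b.a.(X\{a,b}\{b} + c.b.0))\{a,b}\{b} + c.b.0) :: —a→ t2
  t2 = (rec X. b.a.(X\{a,b}\{b} + c.b.0))\{a,b}\{b} + c.b.0 :: —c→ t3
  t3 = b.0 :: —b→ t4
  t4 = 0 :: ·
Run σ = ⟨bb⟩ on P: start {s0}
  step 1 (b): {s1}
  step 2 (b): {s2}
  P completes σ.
Run σ = ⟨bb⟩ on Q: start {t0}
  step 1 (b): {t1}
  step 2 (b): no successor for Q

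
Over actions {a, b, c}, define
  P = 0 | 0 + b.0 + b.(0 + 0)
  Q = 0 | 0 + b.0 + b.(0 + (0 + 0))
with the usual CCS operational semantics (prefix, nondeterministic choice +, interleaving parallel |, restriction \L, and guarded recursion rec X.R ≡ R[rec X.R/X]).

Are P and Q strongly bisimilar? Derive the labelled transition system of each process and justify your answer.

bisimilar

LTS(P): 3 reachable states
  m0 = 0 | 0 + b.0 + b.(0 + 0) → --b--▸ m1, --b--▸ m2
  m1 = 0 → stopped
  m2 = 0 + 0 → stopped
LTS(Q): 3 reachable states
  n0 = 0 | 0 + b.0 + b.(0 + (0 + 0)) → --b--▸ n1, --b--▸ n2
  n1 = 0 → stopped
  n2 = 0 + (0 + 0) → stopped
Partition-refinement fixed point:
  B0 = {m0, n0}
  B1 = {m1, m2, n1, n2}
m0 ∈ B0, n0 ∈ B0 → same block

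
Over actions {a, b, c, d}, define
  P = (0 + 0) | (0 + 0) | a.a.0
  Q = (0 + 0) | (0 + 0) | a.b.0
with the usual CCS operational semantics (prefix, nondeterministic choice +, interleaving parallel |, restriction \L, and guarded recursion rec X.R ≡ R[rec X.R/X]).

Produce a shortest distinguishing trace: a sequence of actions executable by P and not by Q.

LTS(P): 3 reachable states
  p0 = (0 + 0) | (0 + 0) | a.a.0 → ··a··> p1
  p1 = (0 + 0) | (0 + 0) | a.0 → ··a··> p2
  p2 = (0 + 0) | (0 + 0) | 0 → stopped
LTS(Q): 3 reachable states
  q0 = (0 + 0) | (0 + 0) | a.b.0 → ··a··> q1
  q1 = (0 + 0) | (0 + 0) | b.0 → ··b··> q2
  q2 = (0 + 0) | (0 + 0) | 0 → stopped
Trace ⟨aa⟩ through P, begin at {p0}:
  after a @ step 1: {p1}
  after a @ step 2: {p2}
  P completes σ.
Trace ⟨aa⟩ through Q, begin at {q0}:
  after a @ step 1: {q1}
  after a @ step 2: ∅ (Q stuck)

aa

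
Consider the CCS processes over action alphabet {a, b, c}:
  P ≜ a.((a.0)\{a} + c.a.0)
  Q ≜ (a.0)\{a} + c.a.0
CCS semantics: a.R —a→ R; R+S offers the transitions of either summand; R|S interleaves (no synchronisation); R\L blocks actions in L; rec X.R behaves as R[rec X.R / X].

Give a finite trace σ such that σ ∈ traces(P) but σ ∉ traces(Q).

Reachable graph of P (4 states):
  p0 = a.((a.0)\{a} + c.a.0) → =a=> p1
  p1 = (a.0)\{a} + c.a.0 → =c=> p2
  p2 = a.0 → =a=> p3
  p3 = 0 → ∅
Reachable graph of Q (3 states):
  q0 = (a.0)\{a} + c.a.0 → =c=> q1
  q1 = a.0 → =a=> q2
  q2 = 0 → ∅
Trace ⟨a⟩ through P, begin at {p0}:
  step 1 (a): {p1}
  ✓ P
Trace ⟨a⟩ through Q, begin at {q0}:
  step 1 (a): ∅ (Q stuck)

a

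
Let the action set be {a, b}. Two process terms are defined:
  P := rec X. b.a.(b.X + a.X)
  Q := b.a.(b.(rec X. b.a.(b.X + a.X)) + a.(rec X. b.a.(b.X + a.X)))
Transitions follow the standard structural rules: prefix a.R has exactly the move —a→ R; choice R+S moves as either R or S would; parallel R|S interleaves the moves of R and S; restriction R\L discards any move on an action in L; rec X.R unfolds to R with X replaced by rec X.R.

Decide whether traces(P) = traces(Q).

Reachable graph of P (3 states):
  p0 = rec X. b.a.(b.X + a.X) | --b--▸ p1
  p1 = a.(b.(rec X. b.a.(b.X + a.X)) + a.(rec X. b.a.(b.X + a.X))) | --a--▸ p2
  p2 = b.(rec X. b.a.(b.X + a.X)) + a.(rec X. b.a.(b.X + a.X)) | --a--▸ p0, --b--▸ p0
Reachable graph of Q (4 states):
  q0 = b.a.(b.(rec X. b.a.(b.X + a.X)) + a.(rec X. b.a.(b.X + a.X))) | --b--▸ q1
  q1 = a.(b.(rec X. b.a.(b.X + a.X)) + a.(rec X. b.a.(b.X + a.X))) | --a--▸ q2
  q2 = b.(rec X. b.a.(b.X + a.X)) + a.(rec X. b.a.(b.X + a.X)) | --a--▸ q3, --b--▸ q3
  q3 = rec X. b.a.(b.X + a.X) | --b--▸ q1
Partition-refinement fixed point:
  B0 = {p0, q0, q3}
  B1 = {p1, q1}
  B2 = {p2, q2}
p0 ∈ B0, q0 ∈ B0 → same block
Bisimilar ⇒ trace-equivalent.

trace-equivalent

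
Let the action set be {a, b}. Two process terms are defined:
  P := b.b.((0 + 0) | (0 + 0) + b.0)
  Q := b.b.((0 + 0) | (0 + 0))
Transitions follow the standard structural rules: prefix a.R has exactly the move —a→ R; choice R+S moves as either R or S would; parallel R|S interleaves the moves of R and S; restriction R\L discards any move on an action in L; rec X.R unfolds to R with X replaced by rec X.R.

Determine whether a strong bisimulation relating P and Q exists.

Reachable graph of P (4 states):
  u0 = b.b.((0 + 0) | (0 + 0) + b.0) → =b=> u1
  u1 = b.((0 + 0) | (0 + 0) + b.0) → =b=> u2
  u2 = (0 + 0) | (0 + 0) + b.0 → =b=> u3
  u3 = 0 → ∅
Reachable graph of Q (3 states):
  v0 = b.b.((0 + 0) | (0 + 0)) → =b=> v1
  v1 = b.((0 + 0) | (0 + 0)) → =b=> v2
  v2 = (0 + 0) | (0 + 0) → ∅
Partition-refinement fixed point:
  B0 = {u0}
  B1 = {u1, v0}
  B2 = {u2, v1}
  B3 = {u3, v2}
u0 ∈ B0, v0 ∈ B1 → different blocks

not bisimilar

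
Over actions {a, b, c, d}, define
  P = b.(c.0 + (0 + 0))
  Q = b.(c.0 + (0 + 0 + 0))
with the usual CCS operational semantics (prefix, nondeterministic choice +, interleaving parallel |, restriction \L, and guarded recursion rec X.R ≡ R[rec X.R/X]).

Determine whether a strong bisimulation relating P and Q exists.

YES

P's transition system — 3 states:
  s0 = b.(c.0 + (0 + 0)) | —b→ s1
  s1 = c.0 + (0 + 0) | —c→ s2
  s2 = 0 | (no moves)
Q's transition system — 3 states:
  t0 = b.(c.0 + (0 + 0 + 0)) | —b→ t1
  t1 = c.0 + (0 + 0 + 0) | —c→ t2
  t2 = 0 | (no moves)
Coarsest stable partition (strong bisimilarity classes):
  B0 = {s0, t0}
  B1 = {s1, t1}
  B2 = {s2, t2}
s0 ∈ B0, t0 ∈ B0 → same block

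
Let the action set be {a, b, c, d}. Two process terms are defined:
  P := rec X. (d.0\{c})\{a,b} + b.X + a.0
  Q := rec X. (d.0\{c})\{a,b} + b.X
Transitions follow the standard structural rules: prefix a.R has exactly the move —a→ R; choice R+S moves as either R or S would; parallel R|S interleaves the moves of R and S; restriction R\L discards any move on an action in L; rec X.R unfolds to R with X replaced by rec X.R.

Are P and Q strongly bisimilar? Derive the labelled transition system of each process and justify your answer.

P ≁ Q

P's transition system — 3 states:
  s0 = rec X. (d.0\{c})\{a,b} + b.X + a.0 ⊢ --a--▸ s1, --b--▸ s0, --d--▸ s2
  s1 = 0 ⊢ deadlocked
  s2 = 0\{c}\{a,b} ⊢ deadlocked
Q's transition system — 2 states:
  t0 = rec X. (d.0\{c})\{a,b} + b.X ⊢ --b--▸ t0, --d--▸ t1
  t1 = 0\{c}\{a,b} ⊢ deadlocked
Bisimilarity quotient blocks:
  B0 = {s0}
  B1 = {s1, s2, t1}
  B2 = {t0}
s0 ∈ B0, t0 ∈ B2 → different blocks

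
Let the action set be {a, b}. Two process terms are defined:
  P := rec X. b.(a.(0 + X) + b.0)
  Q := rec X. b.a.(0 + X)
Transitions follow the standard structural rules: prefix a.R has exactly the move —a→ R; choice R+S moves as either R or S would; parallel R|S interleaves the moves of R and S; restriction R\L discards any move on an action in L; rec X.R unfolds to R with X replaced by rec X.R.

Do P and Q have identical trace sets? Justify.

LTS(P): 4 reachable states
  u0 = rec X. b.(a.(0 + X) + b.0) ⊢ ··b··> u1
  u1 = a.(0 + (rec X. b.(a.(0 + X) + b.0))) + b.0 ⊢ ··a··> u2, ··b··> u3
  u2 = 0 + (rec X. b.(a.(0 + X) + b.0)) ⊢ ··b··> u1
  u3 = 0 ⊢ ∅
LTS(Q): 3 reachable states
  v0 = rec X. b.a.(0 + X) ⊢ ··b··> v1
  v1 = a.(0 + (rec X. b.a.(0 + X))) ⊢ ··a··> v2
  v2 = 0 + (rec X. b.a.(0 + X)) ⊢ ··b··> v1
Run σ = ⟨bb⟩ on P: start {u0}
  [1] b ⇒ {u1}
  [2] b ⇒ {u3}
  P completes σ.
Run σ = ⟨bb⟩ on Q: start {v0}
  [1] b ⇒ {v1}
  [2] b ⇒ ∅  — Q cannot continue

traces(P) ≠ traces(Q) — witness ⟨bb⟩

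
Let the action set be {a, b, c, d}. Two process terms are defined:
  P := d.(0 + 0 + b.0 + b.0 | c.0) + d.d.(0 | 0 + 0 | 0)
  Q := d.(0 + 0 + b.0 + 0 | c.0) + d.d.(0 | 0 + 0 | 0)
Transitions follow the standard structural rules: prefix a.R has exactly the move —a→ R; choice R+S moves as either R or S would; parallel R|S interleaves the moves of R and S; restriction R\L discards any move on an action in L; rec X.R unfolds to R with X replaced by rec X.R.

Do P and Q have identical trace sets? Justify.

P's transition system — 8 states:
  s0 = d.(0 + 0 + b.0 + b.0 | c.0) + d.d.(0 | 0 + 0 | 0) has moves ··d··> s1, ··d··> s2
  s1 = 0 + 0 + b.0 + b.0 | c.0 has moves ··b··> s3, ··b··> s4, ··c··> s5
  s2 = d.(0 | 0 + 0 | 0) has moves ··d··> s6
  s3 = 0 has moves deadlocked
  s4 = 0 | c.0 has moves ··c··> s7
  s5 = b.0 | 0 has moves ··b··> s7
  s6 = 0 | 0 + 0 | 0 has moves deadlocked
  s7 = 0 | 0 has moves deadlocked
Q's transition system — 6 states:
  t0 = d.(0 + 0 + b.0 + 0 | c.0) + d.d.(0 | 0 + 0 | 0) has moves ··d··> t1, ··d··> t2
  t1 = 0 + 0 + b.0 + 0 | c.0 has moves ··b··> t3, ··c··> t4
  t2 = d.(0 | 0 + 0 | 0) has moves ··d··> t5
  t3 = 0 has moves deadlocked
  t4 = 0 | 0 has moves deadlocked
  t5 = 0 | 0 + 0 | 0 has moves deadlocked
Trace ⟨dbc⟩ through P, begin at {s0}:
  step 1 (d): {s1, s2}
  step 2 (b): {s3, s4}
  step 3 (c): {s7}
  P completes σ.
Trace ⟨dbc⟩ through Q, begin at {t0}:
  step 1 (d): {t1, t2}
  step 2 (b): {t3}
  step 3 (c): no successor for Q

NO — witness ⟨dbc⟩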